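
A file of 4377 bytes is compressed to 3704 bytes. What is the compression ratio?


Ratio = original / compressed = 4377 / 3704 = 1.1817

1.1817


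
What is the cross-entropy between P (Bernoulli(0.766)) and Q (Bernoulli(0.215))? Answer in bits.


H(P,Q) = -p*log2(q) - (1-p)*log2(1-q). -0.766*log2(0.215) = 1.698675; -0.234*log2(0.785) = 0.081721. H(P,Q) = 1.698675 + 0.081721 = 1.7804

1.7804 bits


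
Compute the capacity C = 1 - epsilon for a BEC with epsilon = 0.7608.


C = 1 - epsilon = 1 - 0.7608 = 0.2392

0.2392 bits


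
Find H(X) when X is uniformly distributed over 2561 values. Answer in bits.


H = log2(n) = log2(2561) = 11.3225

11.3225 bits


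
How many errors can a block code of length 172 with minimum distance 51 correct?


Correction capability = floor((d-1)/2) = floor((51-1)/2) = 25

25 errors


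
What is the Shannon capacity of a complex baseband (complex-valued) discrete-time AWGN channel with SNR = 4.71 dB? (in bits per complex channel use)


SNR_linear = 10^(4.71/10) = 2.958; C = log2(1 + SNR_linear) = log2(1 + 2.958) = 1.9848

1.9848 bits/channel use


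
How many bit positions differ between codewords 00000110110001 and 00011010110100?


Count differing positions: . . . ^ ^ ^ . . . . . ^ . ^ = 5 differences

5


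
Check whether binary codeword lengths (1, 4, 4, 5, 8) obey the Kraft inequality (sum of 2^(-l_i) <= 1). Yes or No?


Kraft sum = sum(2^(-l_i)) = 0.6602, need <= 1. Result: satisfied (a binary prefix-free code with these lengths exists)

Yes


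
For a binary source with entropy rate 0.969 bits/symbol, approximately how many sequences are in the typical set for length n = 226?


log2|A_typical| = nH = 226 * 0.969 = 218.994, so |A_typical| ~ 2^218.994 = 8.390e+65

8.390e+65


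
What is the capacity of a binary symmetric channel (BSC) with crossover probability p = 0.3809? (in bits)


H(p) = -p*log2(p) - (1-p)*log2(1-p) = -0.3809*log2(0.3809) - 0.6191*log2(0.6191) = 0.530409 + 0.428266 = 0.9587. C = 1 - H(p) = 1 - 0.9587 = 0.0413

0.0413 bits


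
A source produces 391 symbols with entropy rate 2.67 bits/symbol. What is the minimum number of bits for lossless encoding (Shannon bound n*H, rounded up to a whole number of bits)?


Minimum bits >= n * H = 391 * 2.67 = 1043.97, rounded up to a whole number of bits = 1044

1044 bits


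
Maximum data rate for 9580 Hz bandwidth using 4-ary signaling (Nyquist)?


Rate = 2 * B * log2(M) = 2 * 9580 * 2.0 = 38320.0

38320.0 bps


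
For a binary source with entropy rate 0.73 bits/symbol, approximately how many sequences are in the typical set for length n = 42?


log2|A_typical| = nH = 42 * 0.73 = 30.66, so |A_typical| ~ 2^30.66 = 1.697e+09

1.697e+09


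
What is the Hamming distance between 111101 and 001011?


Count differing positions: ^ ^ . ^ ^ . = 4 differences

4


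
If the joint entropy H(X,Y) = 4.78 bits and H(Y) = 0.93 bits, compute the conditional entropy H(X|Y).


H(X|Y) = H(X,Y) - H(Y) = 4.78 - 0.93 = 3.85

3.85 bits


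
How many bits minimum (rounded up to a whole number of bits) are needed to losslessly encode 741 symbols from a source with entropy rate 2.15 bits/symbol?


Minimum bits >= n * H = 741 * 2.15 = 1593.15, rounded up to a whole number of bits = 1594

1594 bits


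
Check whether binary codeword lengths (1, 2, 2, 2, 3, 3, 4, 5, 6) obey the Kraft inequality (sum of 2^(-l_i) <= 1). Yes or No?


Kraft sum = sum(2^(-l_i)) = 1.6094, need <= 1. Result: violated (a binary prefix-free code with these lengths cannot exist)

No


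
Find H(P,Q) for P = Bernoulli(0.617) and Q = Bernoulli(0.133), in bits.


H(P,Q) = -p*log2(q) - (1-p)*log2(1-q). -0.617*log2(0.133) = 1.795780; -0.383*log2(0.867) = 0.078858. H(P,Q) = 1.795780 + 0.078858 = 1.8746

1.8746 bits


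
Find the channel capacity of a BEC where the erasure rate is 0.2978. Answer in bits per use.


C = 1 - epsilon = 1 - 0.2978 = 0.7022

0.7022 bits


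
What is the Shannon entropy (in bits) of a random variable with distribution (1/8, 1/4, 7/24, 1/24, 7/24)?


H = -sum(p_i * log2(p_i)). Terms: -(1/8)*log2(1/8) = 0.375000; -(1/4)*log2(1/4) = 0.500000; -(7/24)*log2(7/24) = 0.518469; -(1/24)*log2(1/24) = 0.191040; -(7/24)*log2(7/24) = 0.518469. H = 0.375000 + 0.500000 + 0.518469 + 0.191040 + 0.518469 = 2.103

2.103 bits


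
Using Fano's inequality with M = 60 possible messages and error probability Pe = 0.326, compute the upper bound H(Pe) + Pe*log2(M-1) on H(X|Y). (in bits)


H(Pe) = -Pe*log2(Pe) - (1-Pe)*log2(1-Pe) = -0.326*log2(0.326) - 0.674*log2(0.674) = 0.527160 + 0.383627 = 0.9108. Pe*log2(M-1) = 0.326*log2(59) = 1.917742. Bound = H(Pe) + Pe*log2(M-1) = 0.527160 + 0.383627 + 1.917742 = 2.8285

2.8285 bits


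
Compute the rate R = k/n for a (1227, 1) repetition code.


Rate = k/n = 1/1227

1/1227


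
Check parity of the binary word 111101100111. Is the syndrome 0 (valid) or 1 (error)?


Syndrome = XOR of all bits = 1 XOR 1 XOR 1 XOR 1 XOR 0 XOR 1 XOR 1 XOR 0 XOR 0 XOR 1 XOR 1 XOR 1 = 1

1


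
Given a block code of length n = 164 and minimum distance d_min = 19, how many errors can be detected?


Detection capability = d_min - 1 = 19 - 1 = 18

18 errors


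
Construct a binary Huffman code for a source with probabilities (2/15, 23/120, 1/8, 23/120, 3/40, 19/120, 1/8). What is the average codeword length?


Huffman construction (repeatedly merge the two least-probable nodes; each merge adds 1 bit to every symbol beneath it): 3/40 + 1/8 = 1/5; 1/8 + 2/15 = 31/120; 19/120 + 23/120 = 7/20; 23/120 + 1/5 = 47/120; 31/120 + 7/20 = 73/120; 47/120 + 73/120 = 1. Resulting codeword lengths (in the order the probabilities were given): (3, 3, 3, 2, 3, 3, 3). L_avg = sum(p_i * l_i) = 2/15*3 + 23/120*3 + 1/8*3 + 23/120*2 + 3/40*3 + 19/120*3 + 1/8*3 = 337/120 = 2.8083

2.8083 bits


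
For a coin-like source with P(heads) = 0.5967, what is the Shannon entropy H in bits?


H = -p*log2(p) - (1-p)*log2(1-p). -0.5967*log2(0.5967) = 0.444495; -0.4033*log2(0.4033) = 0.528353. H = 0.444495 + 0.528353 = 0.9728

0.9728 bits


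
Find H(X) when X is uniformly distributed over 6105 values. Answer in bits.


H = log2(n) = log2(6105) = 12.5758

12.5758 bits


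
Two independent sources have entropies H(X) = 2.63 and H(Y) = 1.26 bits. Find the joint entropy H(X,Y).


For independent variables, H(X,Y) = H(X) + H(Y) = 2.63 + 1.26 = 3.89

3.89 bits


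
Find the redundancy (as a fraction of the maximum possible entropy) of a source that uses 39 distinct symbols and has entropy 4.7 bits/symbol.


H_max = log2(K) = log2(39) = 5.2854 bits/symbol. Redundancy = 1 - H/H_max = 1 - 4.7/5.2854 = 1 - 0.8892 = 0.1108

0.1108


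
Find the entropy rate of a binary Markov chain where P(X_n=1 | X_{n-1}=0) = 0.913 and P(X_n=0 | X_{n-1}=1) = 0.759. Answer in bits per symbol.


Stationary distribution: pi_0 = p10/(p01+p10) = 0.4539, pi_1 = 0.5461. Entropy rate H' = pi_0*H(p01) + pi_1*H(p10) = 0.4539*0.4264 + 0.5461*0.7967 = 0.6286

0.6286 bits/symbol


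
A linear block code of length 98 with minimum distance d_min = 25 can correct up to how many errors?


Correction capability = floor((d-1)/2) = floor((25-1)/2) = 12

12 errors


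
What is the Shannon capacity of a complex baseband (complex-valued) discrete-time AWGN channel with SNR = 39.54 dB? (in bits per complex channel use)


SNR_linear = 10^(39.54/10) = 8994.9758; C = log2(1 + SNR_linear) = log2(1 + 8994.9758) = 13.1351

13.1351 bits/channel use


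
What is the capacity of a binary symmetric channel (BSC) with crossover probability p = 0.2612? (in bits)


H(p) = -p*log2(p) - (1-p)*log2(1-p) = -0.2612*log2(0.2612) - 0.7388*log2(0.7388) = 0.505885 + 0.322667 = 0.8286. C = 1 - H(p) = 1 - 0.8286 = 0.1714

0.1714 bits


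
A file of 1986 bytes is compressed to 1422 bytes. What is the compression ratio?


Ratio = original / compressed = 1986 / 1422 = 1.3966

1.3966


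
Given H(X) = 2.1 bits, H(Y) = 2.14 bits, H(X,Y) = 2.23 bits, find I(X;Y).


I(X;Y) = H(X) + H(Y) - H(X,Y) = 2.1 + 2.14 - 2.23 = 2.01

2.01 bits


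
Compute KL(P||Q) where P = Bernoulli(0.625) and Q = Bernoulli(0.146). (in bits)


KL = p*log2(p/q) + (1-p)*log2((1-p)/(1-q)) = 0.625*log2(0.625/0.146) + 0.375*log2(0.375/0.854) = 0.8659

0.8659 bits


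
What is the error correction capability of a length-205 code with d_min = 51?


Correction capability = floor((d-1)/2) = floor((51-1)/2) = 25

25 errors


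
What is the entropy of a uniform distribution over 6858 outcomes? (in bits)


H = log2(n) = log2(6858) = 12.7436

12.7436 bits


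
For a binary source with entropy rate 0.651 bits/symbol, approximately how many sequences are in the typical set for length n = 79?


log2|A_typical| = nH = 79 * 0.651 = 51.429, so |A_typical| ~ 2^51.429 = 3.032e+15

3.032e+15


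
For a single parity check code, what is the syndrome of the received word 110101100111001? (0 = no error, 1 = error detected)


Syndrome = XOR of all bits = 1 XOR 1 XOR 0 XOR 1 XOR 0 XOR 1 XOR 1 XOR 0 XOR 0 XOR 1 XOR 1 XOR 1 XOR 0 XOR 0 XOR 1 = 1

1


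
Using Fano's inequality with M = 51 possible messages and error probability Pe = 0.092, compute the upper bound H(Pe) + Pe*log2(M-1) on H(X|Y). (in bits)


H(Pe) = -Pe*log2(Pe) - (1-Pe)*log2(1-Pe) = -0.092*log2(0.092) - 0.908*log2(0.908) = 0.316684 + 0.126426 = 0.4431. Pe*log2(M-1) = 0.092*log2(50) = 0.519235. Bound = H(Pe) + Pe*log2(M-1) = 0.316684 + 0.126426 + 0.519235 = 0.9623

0.9623 bits


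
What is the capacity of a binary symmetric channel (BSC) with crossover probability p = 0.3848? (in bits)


H(p) = -p*log2(p) - (1-p)*log2(1-p) = -0.3848*log2(0.3848) - 0.6152*log2(0.6152) = 0.530185 + 0.431177 = 0.9614. C = 1 - H(p) = 1 - 0.9614 = 0.0386

0.0386 bits


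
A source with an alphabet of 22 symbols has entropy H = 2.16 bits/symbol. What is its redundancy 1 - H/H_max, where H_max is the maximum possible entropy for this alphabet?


H_max = log2(K) = log2(22) = 4.4594 bits/symbol. Redundancy = 1 - H/H_max = 1 - 2.16/4.4594 = 1 - 0.4844 = 0.5156

0.5156


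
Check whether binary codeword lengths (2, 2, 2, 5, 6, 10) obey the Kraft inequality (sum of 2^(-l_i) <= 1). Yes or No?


Kraft sum = sum(2^(-l_i)) = 0.7979, need <= 1. Result: satisfied (a binary prefix-free code with these lengths exists)

Yes


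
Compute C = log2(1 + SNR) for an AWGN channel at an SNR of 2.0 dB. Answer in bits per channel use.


SNR_linear = 10^(2.0/10) = 1.5849; C = log2(1 + SNR_linear) = log2(1 + 1.5849) = 1.3701

1.3701 bits/channel use


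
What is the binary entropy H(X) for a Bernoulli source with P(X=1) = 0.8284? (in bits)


H = -p*log2(p) - (1-p)*log2(1-p). -0.8284*log2(0.8284) = 0.224994; -0.1716*log2(0.1716) = 0.436358. H = 0.224994 + 0.436358 = 0.6614

0.6614 bits


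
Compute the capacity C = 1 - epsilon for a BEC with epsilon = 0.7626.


C = 1 - epsilon = 1 - 0.7626 = 0.2374

0.2374 bits


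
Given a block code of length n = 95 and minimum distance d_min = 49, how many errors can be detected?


Detection capability = d_min - 1 = 49 - 1 = 48

48 errors


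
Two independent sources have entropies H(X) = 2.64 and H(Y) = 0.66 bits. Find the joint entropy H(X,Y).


For independent variables, H(X,Y) = H(X) + H(Y) = 2.64 + 0.66 = 3.3

3.3 bits


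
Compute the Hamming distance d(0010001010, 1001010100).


Count differing positions: ^ . ^ ^ . ^ ^ ^ ^ . = 7 differences

7


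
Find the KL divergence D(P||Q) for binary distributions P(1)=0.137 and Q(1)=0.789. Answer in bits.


KL = p*log2(p/q) + (1-p)*log2((1-p)/(1-q)) = 0.137*log2(0.137/0.789) + 0.863*log2(0.863/0.211) = 1.4077

1.4077 bits


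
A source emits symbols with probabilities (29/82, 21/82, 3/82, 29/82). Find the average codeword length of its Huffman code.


Huffman construction (repeatedly merge the two least-probable nodes; each merge adds 1 bit to every symbol beneath it): 3/82 + 21/82 = 12/41; 12/41 + 29/82 = 53/82; 29/82 + 53/82 = 1. Resulting codeword lengths (in the order the probabilities were given): (2, 3, 3, 1). L_avg = sum(p_i * l_i) = 29/82*2 + 21/82*3 + 3/82*3 + 29/82*1 = 159/82 = 1.939

1.939 bits


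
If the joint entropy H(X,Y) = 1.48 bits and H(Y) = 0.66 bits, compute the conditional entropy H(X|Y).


H(X|Y) = H(X,Y) - H(Y) = 1.48 - 0.66 = 0.82

0.82 bits


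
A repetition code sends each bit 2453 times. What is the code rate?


Rate = k/n = 1/2453

1/2453


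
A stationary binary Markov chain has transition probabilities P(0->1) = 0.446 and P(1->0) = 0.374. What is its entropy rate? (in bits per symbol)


Stationary distribution: pi_0 = p10/(p01+p10) = 0.4561, pi_1 = 0.5439. Entropy rate H' = pi_0*H(p01) + pi_1*H(p10) = 0.4561*0.9916 + 0.5439*0.9537 = 0.971

0.971 bits/symbol


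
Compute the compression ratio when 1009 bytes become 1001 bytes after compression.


Ratio = original / compressed = 1009 / 1001 = 1.008

1.008


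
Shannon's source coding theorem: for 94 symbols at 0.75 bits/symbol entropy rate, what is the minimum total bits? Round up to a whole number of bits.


Minimum bits >= n * H = 94 * 0.75 = 70.5, rounded up to a whole number of bits = 71

71 bits


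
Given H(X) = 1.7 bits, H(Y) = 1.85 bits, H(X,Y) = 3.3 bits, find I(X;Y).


I(X;Y) = H(X) + H(Y) - H(X,Y) = 1.7 + 1.85 - 3.3 = 0.25

0.25 bits


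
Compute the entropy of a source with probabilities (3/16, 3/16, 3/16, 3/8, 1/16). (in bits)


H = -sum(p_i * log2(p_i)). Terms: -(3/16)*log2(3/16) = 0.452820; -(3/16)*log2(3/16) = 0.452820; -(3/16)*log2(3/16) = 0.452820; -(3/8)*log2(3/8) = 0.530639; -(1/16)*log2(1/16) = 0.250000. H = 0.452820 + 0.452820 + 0.452820 + 0.530639 + 0.250000 = 2.1391

2.1391 bits


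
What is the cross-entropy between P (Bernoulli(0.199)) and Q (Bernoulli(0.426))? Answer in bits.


H(P,Q) = -p*log2(q) - (1-p)*log2(1-q). -0.199*log2(0.426) = 0.244984; -0.801*log2(0.574) = 0.641503. H(P,Q) = 0.244984 + 0.641503 = 0.8865

0.8865 bits


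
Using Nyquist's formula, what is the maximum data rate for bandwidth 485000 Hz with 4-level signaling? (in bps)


Rate = 2 * B * log2(M) = 2 * 485000 * 2.0 = 1940000.0

1940000.0 bps


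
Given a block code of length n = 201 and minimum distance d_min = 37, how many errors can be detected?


Detection capability = d_min - 1 = 37 - 1 = 36

36 errors


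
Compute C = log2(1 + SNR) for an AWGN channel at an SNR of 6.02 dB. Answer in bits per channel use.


SNR_linear = 10^(6.02/10) = 3.9994; C = log2(1 + SNR_linear) = log2(1 + 3.9994) = 2.3218

2.3218 bits/channel use


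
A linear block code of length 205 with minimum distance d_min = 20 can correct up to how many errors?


Correction capability = floor((d-1)/2) = floor((20-1)/2) = 9

9 errors


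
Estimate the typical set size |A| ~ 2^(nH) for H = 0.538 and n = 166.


log2|A_typical| = nH = 166 * 0.538 = 89.308, so |A_typical| ~ 2^89.308 = 7.663e+26

7.663e+26


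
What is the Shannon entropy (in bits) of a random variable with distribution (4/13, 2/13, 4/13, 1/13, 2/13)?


H = -sum(p_i * log2(p_i)). Terms: -(4/13)*log2(4/13) = 0.523212; -(2/13)*log2(2/13) = 0.415452; -(4/13)*log2(4/13) = 0.523212; -(1/13)*log2(1/13) = 0.284649; -(2/13)*log2(2/13) = 0.415452. H = 0.523212 + 0.415452 + 0.523212 + 0.284649 + 0.415452 = 2.162

2.162 bits


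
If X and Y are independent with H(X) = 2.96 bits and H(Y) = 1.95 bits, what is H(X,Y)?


For independent variables, H(X,Y) = H(X) + H(Y) = 2.96 + 1.95 = 4.91

4.91 bits


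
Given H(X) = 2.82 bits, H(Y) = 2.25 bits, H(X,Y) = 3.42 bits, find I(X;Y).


I(X;Y) = H(X) + H(Y) - H(X,Y) = 2.82 + 2.25 - 3.42 = 1.65

1.65 bits


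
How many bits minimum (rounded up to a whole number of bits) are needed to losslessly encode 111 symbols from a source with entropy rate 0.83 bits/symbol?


Minimum bits >= n * H = 111 * 0.83 = 92.13, rounded up to a whole number of bits = 93

93 bits


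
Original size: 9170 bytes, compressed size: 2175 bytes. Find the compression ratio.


Ratio = original / compressed = 9170 / 2175 = 4.2161

4.2161


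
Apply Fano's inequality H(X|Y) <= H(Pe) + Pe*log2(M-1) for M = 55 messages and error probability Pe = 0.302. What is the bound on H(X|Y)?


H(Pe) = -Pe*log2(Pe) - (1-Pe)*log2(1-Pe) = -0.302*log2(0.302) - 0.698*log2(0.698) = 0.521669 + 0.362053 = 0.8837. Pe*log2(M-1) = 0.302*log2(54) = 1.737976. Bound = H(Pe) + Pe*log2(M-1) = 0.521669 + 0.362053 + 1.737976 = 2.6217

2.6217 bits


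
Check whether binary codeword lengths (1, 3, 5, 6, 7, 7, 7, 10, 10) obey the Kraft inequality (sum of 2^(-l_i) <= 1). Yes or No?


Kraft sum = sum(2^(-l_i)) = 0.6973, need <= 1. Result: satisfied (a binary prefix-free code with these lengths exists)

Yes


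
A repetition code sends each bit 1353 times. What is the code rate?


Rate = k/n = 1/1353

1/1353


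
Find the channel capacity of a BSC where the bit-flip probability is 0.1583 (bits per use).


H(p) = -p*log2(p) - (1-p)*log2(1-p) = -0.1583*log2(0.1583) - 0.8417*log2(0.8417) = 0.420962 + 0.209265 = 0.6302. C = 1 - H(p) = 1 - 0.6302 = 0.3698

0.3698 bits


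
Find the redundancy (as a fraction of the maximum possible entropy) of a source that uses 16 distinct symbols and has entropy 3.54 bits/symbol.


H_max = log2(K) = log2(16) = 4.0 bits/symbol. Redundancy = 1 - H/H_max = 1 - 3.54/4.0 = 1 - 0.885 = 0.115

0.115


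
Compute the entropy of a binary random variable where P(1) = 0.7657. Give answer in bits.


H = -p*log2(p) - (1-p)*log2(1-p). -0.7657*log2(0.7657) = 0.294908; -0.2343*log2(0.2343) = 0.490524. H = 0.294908 + 0.490524 = 0.7854

0.7854 bits


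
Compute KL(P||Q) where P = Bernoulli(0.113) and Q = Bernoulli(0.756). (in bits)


KL = p*log2(p/q) + (1-p)*log2((1-p)/(1-q)) = 0.113*log2(0.113/0.756) + 0.887*log2(0.887/0.244) = 1.3418

1.3418 bits


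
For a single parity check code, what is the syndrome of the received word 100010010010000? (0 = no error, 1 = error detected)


Syndrome = XOR of all bits = 1 XOR 0 XOR 0 XOR 0 XOR 1 XOR 0 XOR 0 XOR 1 XOR 0 XOR 0 XOR 1 XOR 0 XOR 0 XOR 0 XOR 0 = 0

0


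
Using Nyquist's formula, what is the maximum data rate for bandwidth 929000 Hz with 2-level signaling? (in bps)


Rate = 2 * B * log2(M) = 2 * 929000 * 1.0 = 1858000.0

1858000.0 bps


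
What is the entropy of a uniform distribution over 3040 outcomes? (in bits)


H = log2(n) = log2(3040) = 11.5699

11.5699 bits


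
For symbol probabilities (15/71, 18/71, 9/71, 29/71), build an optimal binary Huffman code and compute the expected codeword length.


Huffman construction (repeatedly merge the two least-probable nodes; each merge adds 1 bit to every symbol beneath it): 9/71 + 15/71 = 24/71; 18/71 + 24/71 = 42/71; 29/71 + 42/71 = 1. Resulting codeword lengths (in the order the probabilities were given): (3, 2, 3, 1). L_avg = sum(p_i * l_i) = 15/71*3 + 18/71*2 + 9/71*3 + 29/71*1 = 137/71 = 1.9296

1.9296 bits


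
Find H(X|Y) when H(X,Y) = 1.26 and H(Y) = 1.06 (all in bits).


H(X|Y) = H(X,Y) - H(Y) = 1.26 - 1.06 = 0.2

0.2 bits


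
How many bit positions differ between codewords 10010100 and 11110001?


Count differing positions: . ^ ^ . . ^ . ^ = 4 differences

4


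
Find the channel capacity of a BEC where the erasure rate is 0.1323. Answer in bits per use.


C = 1 - epsilon = 1 - 0.1323 = 0.8677

0.8677 bits


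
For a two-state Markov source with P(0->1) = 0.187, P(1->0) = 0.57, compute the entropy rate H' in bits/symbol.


Stationary distribution: pi_0 = p10/(p01+p10) = 0.753, pi_1 = 0.247. Entropy rate H' = pi_0*H(p01) + pi_1*H(p10) = 0.753*0.6952 + 0.247*0.9858 = 0.767

0.767 bits/symbol


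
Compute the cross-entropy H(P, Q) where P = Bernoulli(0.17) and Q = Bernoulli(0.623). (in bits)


H(P,Q) = -p*log2(q) - (1-p)*log2(1-q). -0.17*log2(0.623) = 0.116058; -0.83*log2(0.377) = 1.168112. H(P,Q) = 0.116058 + 1.168112 = 1.2842

1.2842 bits


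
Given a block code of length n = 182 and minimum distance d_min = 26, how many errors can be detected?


Detection capability = d_min - 1 = 26 - 1 = 25

25 errors


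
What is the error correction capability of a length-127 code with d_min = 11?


Correction capability = floor((d-1)/2) = floor((11-1)/2) = 5

5 errors


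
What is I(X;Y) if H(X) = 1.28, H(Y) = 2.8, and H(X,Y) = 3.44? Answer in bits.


I(X;Y) = H(X) + H(Y) - H(X,Y) = 1.28 + 2.8 - 3.44 = 0.64

0.64 bits


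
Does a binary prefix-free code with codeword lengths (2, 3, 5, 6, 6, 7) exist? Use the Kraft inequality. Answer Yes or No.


Kraft sum = sum(2^(-l_i)) = 0.4453, need <= 1. Result: satisfied (a binary prefix-free code with these lengths exists)

Yes


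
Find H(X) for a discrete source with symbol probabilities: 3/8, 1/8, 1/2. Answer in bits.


H = -sum(p_i * log2(p_i)). Terms: -(3/8)*log2(3/8) = 0.530639; -(1/8)*log2(1/8) = 0.375000; -(1/2)*log2(1/2) = 0.500000. H = 0.530639 + 0.375000 + 0.500000 = 1.4056

1.4056 bits


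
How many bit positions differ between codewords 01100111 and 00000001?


Count differing positions: . ^ ^ . . ^ ^ . = 4 differences

4


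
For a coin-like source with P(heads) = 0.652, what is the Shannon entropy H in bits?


H = -p*log2(p) - (1-p)*log2(1-p). -0.652*log2(0.652) = 0.402321; -0.348*log2(0.348) = 0.529949. H = 0.402321 + 0.529949 = 0.9323

0.9323 bits


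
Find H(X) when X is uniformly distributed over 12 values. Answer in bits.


H = log2(n) = log2(12) = 3.585

3.585 bits


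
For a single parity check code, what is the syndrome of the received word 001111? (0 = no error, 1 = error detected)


Syndrome = XOR of all bits = 0 XOR 0 XOR 1 XOR 1 XOR 1 XOR 1 = 0

0


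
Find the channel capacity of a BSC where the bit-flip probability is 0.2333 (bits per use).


H(p) = -p*log2(p) - (1-p)*log2(1-p) = -0.2333*log2(0.2333) - 0.7667*log2(0.7667) = 0.489870 + 0.293850 = 0.7837. C = 1 - H(p) = 1 - 0.7837 = 0.2163

0.2163 bits


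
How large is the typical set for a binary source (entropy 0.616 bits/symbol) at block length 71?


log2|A_typical| = nH = 71 * 0.616 = 43.736, so |A_typical| ~ 2^43.736 = 1.465e+13

1.465e+13


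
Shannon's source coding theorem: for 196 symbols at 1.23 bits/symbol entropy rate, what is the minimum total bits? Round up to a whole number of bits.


Minimum bits >= n * H = 196 * 1.23 = 241.08, rounded up to a whole number of bits = 242

242 bits


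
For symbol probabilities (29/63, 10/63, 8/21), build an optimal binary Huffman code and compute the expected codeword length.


Huffman construction (repeatedly merge the two least-probable nodes; each merge adds 1 bit to every symbol beneath it): 10/63 + 8/21 = 34/63; 29/63 + 34/63 = 1. Resulting codeword lengths (in the order the probabilities were given): (1, 2, 2). L_avg = sum(p_i * l_i) = 29/63*1 + 10/63*2 + 8/21*2 = 97/63 = 1.5397

1.5397 bits


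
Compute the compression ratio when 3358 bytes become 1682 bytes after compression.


Ratio = original / compressed = 3358 / 1682 = 1.9964

1.9964


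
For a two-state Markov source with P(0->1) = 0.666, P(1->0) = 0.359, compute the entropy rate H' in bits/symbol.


Stationary distribution: pi_0 = p10/(p01+p10) = 0.3502, pi_1 = 0.6498. Entropy rate H' = pi_0*H(p01) + pi_1*H(p10) = 0.3502*0.919 + 0.6498*0.9418 = 0.9338

0.9338 bits/symbol


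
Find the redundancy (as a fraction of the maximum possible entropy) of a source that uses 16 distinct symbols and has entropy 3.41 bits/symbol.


H_max = log2(K) = log2(16) = 4.0 bits/symbol. Redundancy = 1 - H/H_max = 1 - 3.41/4.0 = 1 - 0.8525 = 0.1475

0.1475


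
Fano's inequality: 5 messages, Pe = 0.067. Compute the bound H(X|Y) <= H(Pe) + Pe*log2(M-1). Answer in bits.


H(Pe) = -Pe*log2(Pe) - (1-Pe)*log2(1-Pe) = -0.067*log2(0.067) - 0.933*log2(0.933) = 0.261280 + 0.093348 = 0.3546. Pe*log2(M-1) = 0.067*log2(4) = 0.134000. Bound = H(Pe) + Pe*log2(M-1) = 0.261280 + 0.093348 + 0.134000 = 0.4886

0.4886 bits


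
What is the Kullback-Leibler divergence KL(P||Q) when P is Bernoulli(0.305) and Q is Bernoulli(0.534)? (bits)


KL = p*log2(p/q) + (1-p)*log2((1-p)/(1-q)) = 0.305*log2(0.305/0.534) + 0.695*log2(0.695/0.466) = 0.1543

0.1543 bits


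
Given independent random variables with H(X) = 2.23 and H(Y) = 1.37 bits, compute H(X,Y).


For independent variables, H(X,Y) = H(X) + H(Y) = 2.23 + 1.37 = 3.6

3.6 bits


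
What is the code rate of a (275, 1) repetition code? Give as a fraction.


Rate = k/n = 1/275

1/275


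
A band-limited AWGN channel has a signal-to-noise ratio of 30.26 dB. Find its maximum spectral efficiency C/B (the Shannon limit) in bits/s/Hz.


SNR_linear = 10^(30.26/10) = 1061.6956; C/B = log2(1 + SNR_linear) = log2(1 + 1061.6956) = 10.0535

10.0535 bits/s/Hz


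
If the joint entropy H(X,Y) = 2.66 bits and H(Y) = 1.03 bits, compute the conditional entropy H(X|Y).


H(X|Y) = H(X,Y) - H(Y) = 2.66 - 1.03 = 1.63

1.63 bits


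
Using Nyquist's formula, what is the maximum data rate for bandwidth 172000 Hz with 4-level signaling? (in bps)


Rate = 2 * B * log2(M) = 2 * 172000 * 2.0 = 688000.0

688000.0 bps


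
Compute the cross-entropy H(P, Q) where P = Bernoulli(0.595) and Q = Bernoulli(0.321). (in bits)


H(P,Q) = -p*log2(q) - (1-p)*log2(1-q). -0.595*log2(0.321) = 0.975416; -0.405*log2(0.679) = 0.226199. H(P,Q) = 0.975416 + 0.226199 = 1.2016

1.2016 bits


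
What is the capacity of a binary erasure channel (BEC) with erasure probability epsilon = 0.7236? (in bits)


C = 1 - epsilon = 1 - 0.7236 = 0.2764

0.2764 bits


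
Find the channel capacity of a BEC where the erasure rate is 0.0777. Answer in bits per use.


C = 1 - epsilon = 1 - 0.0777 = 0.9223

0.9223 bits


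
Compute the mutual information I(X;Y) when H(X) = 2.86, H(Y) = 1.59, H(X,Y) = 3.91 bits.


I(X;Y) = H(X) + H(Y) - H(X,Y) = 2.86 + 1.59 - 3.91 = 0.54

0.54 bits


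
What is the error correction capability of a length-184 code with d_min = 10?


Correction capability = floor((d-1)/2) = floor((10-1)/2) = 4

4 errors


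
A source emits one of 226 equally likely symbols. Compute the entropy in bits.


H = log2(n) = log2(226) = 7.8202

7.8202 bits


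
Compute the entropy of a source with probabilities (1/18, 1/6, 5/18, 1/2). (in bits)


H = -sum(p_i * log2(p_i)). Terms: -(1/18)*log2(1/18) = 0.231663; -(1/6)*log2(1/6) = 0.430827; -(5/18)*log2(5/18) = 0.513332; -(1/2)*log2(1/2) = 0.500000. H = 0.231663 + 0.430827 + 0.513332 + 0.500000 = 1.6758

1.6758 bits


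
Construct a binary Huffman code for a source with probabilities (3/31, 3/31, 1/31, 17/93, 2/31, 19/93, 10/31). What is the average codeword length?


Huffman construction (repeatedly merge the two least-probable nodes; each merge adds 1 bit to every symbol beneath it): 1/31 + 2/31 = 3/31; 3/31 + 3/31 = 6/31; 3/31 + 17/93 = 26/93; 6/31 + 19/93 = 37/93; 26/93 + 10/31 = 56/93; 37/93 + 56/93 = 1. Resulting codeword lengths (in the order the probabilities were given): (3, 3, 4, 3, 4, 2, 2). L_avg = sum(p_i * l_i) = 3/31*3 + 3/31*3 + 1/31*4 + 17/93*3 + 2/31*4 + 19/93*2 + 10/31*2 = 239/93 = 2.5699

2.5699 bits


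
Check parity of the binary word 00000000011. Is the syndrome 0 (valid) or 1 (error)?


Syndrome = XOR of all bits = 0 XOR 0 XOR 0 XOR 0 XOR 0 XOR 0 XOR 0 XOR 0 XOR 0 XOR 1 XOR 1 = 0

0


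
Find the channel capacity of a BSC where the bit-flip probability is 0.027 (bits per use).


H(p) = -p*log2(p) - (1-p)*log2(1-p) = -0.027*log2(0.027) - 0.973*log2(0.973) = 0.140694 + 0.038422 = 0.1791. C = 1 - H(p) = 1 - 0.1791 = 0.8209

0.8209 bits


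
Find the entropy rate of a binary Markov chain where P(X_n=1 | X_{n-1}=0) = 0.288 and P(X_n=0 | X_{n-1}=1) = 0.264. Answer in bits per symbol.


Stationary distribution: pi_0 = p10/(p01+p10) = 0.4783, pi_1 = 0.5217. Entropy rate H' = pi_0*H(p01) + pi_1*H(p10) = 0.4783*0.8661 + 0.5217*0.8327 = 0.8487

0.8487 bits/symbol


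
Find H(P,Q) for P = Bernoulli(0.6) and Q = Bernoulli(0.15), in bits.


H(P,Q) = -p*log2(q) - (1-p)*log2(1-q). -0.6*log2(0.15) = 1.642179; -0.4*log2(0.85) = 0.093786. H(P,Q) = 1.642179 + 0.093786 = 1.736

1.736 bits


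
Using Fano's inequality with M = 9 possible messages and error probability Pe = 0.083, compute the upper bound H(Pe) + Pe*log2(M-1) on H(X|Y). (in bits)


H(Pe) = -Pe*log2(Pe) - (1-Pe)*log2(1-Pe) = -0.083*log2(0.083) - 0.917*log2(0.917) = 0.298032 + 0.114631 = 0.4127. Pe*log2(M-1) = 0.083*log2(8) = 0.249000. Bound = H(Pe) + Pe*log2(M-1) = 0.298032 + 0.114631 + 0.249000 = 0.6617

0.6617 bits


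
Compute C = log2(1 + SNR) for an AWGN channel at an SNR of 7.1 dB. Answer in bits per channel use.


SNR_linear = 10^(7.1/10) = 5.1286; C = log2(1 + SNR_linear) = log2(1 + 5.1286) = 2.6156

2.6156 bits/channel use


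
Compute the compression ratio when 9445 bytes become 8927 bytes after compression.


Ratio = original / compressed = 9445 / 8927 = 1.058

1.058


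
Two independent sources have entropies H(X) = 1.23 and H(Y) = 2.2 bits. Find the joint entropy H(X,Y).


For independent variables, H(X,Y) = H(X) + H(Y) = 1.23 + 2.2 = 3.43

3.43 bits


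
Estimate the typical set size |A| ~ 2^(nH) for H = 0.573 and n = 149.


log2|A_typical| = nH = 149 * 0.573 = 85.377, so |A_typical| ~ 2^85.377 = 5.024e+25

5.024e+25


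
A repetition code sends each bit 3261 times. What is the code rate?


Rate = k/n = 1/3261

1/3261


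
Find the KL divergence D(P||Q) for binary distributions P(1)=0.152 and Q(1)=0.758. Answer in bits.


KL = p*log2(p/q) + (1-p)*log2((1-p)/(1-q)) = 0.152*log2(0.152/0.758) + 0.848*log2(0.848/0.242) = 1.1817

1.1817 bits


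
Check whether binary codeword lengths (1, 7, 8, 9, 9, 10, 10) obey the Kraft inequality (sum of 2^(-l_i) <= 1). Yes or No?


Kraft sum = sum(2^(-l_i)) = 0.5176, need <= 1. Result: satisfied (a binary prefix-free code with these lengths exists)

Yes


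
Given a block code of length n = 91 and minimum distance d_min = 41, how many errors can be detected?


Detection capability = d_min - 1 = 41 - 1 = 40

40 errors


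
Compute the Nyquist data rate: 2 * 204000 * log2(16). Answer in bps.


Rate = 2 * B * log2(M) = 2 * 204000 * 4.0 = 1632000.0

1632000.0 bps


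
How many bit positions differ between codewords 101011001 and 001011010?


Count differing positions: ^ . . . . . . ^ ^ = 3 differences

3


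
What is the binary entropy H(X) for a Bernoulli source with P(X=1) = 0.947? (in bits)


H = -p*log2(p) - (1-p)*log2(1-p). -0.947*log2(0.947) = 0.074400; -0.053*log2(0.053) = 0.224607. H = 0.074400 + 0.224607 = 0.299

0.299 bits


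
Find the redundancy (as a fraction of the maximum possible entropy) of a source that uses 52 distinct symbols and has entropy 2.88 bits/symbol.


H_max = log2(K) = log2(52) = 5.7004 bits/symbol. Redundancy = 1 - H/H_max = 1 - 2.88/5.7004 = 1 - 0.5052 = 0.4948

0.4948


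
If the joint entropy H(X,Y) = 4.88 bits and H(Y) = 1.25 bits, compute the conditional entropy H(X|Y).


H(X|Y) = H(X,Y) - H(Y) = 4.88 - 1.25 = 3.63

3.63 bits


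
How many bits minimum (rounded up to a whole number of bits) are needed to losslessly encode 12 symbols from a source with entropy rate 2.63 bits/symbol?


Minimum bits >= n * H = 12 * 2.63 = 31.56, rounded up to a whole number of bits = 32

32 bits


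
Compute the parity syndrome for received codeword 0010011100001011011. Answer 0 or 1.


Syndrome = XOR of all bits = 0 XOR 0 XOR 1 XOR 0 XOR 0 XOR 1 XOR 1 XOR 1 XOR 0 XOR 0 XOR 0 XOR 0 XOR 1 XOR 0 XOR 1 XOR 1 XOR 0 XOR 1 XOR 1 = 1

1


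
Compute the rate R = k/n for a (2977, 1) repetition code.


Rate = k/n = 1/2977

1/2977


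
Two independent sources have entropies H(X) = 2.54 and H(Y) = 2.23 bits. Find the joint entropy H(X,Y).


For independent variables, H(X,Y) = H(X) + H(Y) = 2.54 + 2.23 = 4.77

4.77 bits


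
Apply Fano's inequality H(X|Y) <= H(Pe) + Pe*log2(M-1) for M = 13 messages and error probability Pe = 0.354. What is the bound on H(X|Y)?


H(Pe) = -Pe*log2(Pe) - (1-Pe)*log2(1-Pe) = -0.354*log2(0.354) - 0.646*log2(0.646) = 0.530355 + 0.407234 = 0.9376. Pe*log2(M-1) = 0.354*log2(12) = 1.269077. Bound = H(Pe) + Pe*log2(M-1) = 0.530355 + 0.407234 + 1.269077 = 2.2067

2.2067 bits


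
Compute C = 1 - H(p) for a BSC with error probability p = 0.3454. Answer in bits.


H(p) = -p*log2(p) - (1-p)*log2(1-p) = -0.3454*log2(0.3454) - 0.6546*log2(0.6546) = 0.529726 + 0.400166 = 0.9299. C = 1 - H(p) = 1 - 0.9299 = 0.0701

0.0701 bits


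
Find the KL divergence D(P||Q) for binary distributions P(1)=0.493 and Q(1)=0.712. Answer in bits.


KL = p*log2(p/q) + (1-p)*log2((1-p)/(1-q)) = 0.493*log2(0.493/0.712) + 0.507*log2(0.507/0.288) = 0.1522

0.1522 bits


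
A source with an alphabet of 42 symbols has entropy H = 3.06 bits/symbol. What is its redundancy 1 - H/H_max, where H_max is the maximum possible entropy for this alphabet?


H_max = log2(K) = log2(42) = 5.3923 bits/symbol. Redundancy = 1 - H/H_max = 1 - 3.06/5.3923 = 1 - 0.5675 = 0.4325

0.4325


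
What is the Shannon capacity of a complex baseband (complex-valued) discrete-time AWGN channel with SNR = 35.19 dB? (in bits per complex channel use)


SNR_linear = 10^(35.19/10) = 3303.6954; C = log2(1 + SNR_linear) = log2(1 + 3303.6954) = 11.6903

11.6903 bits/channel use


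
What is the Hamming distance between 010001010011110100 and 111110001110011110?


Count differing positions: ^ . ^ ^ ^ ^ . ^ ^ ^ . ^ ^ . ^ . ^ . = 12 differences

12


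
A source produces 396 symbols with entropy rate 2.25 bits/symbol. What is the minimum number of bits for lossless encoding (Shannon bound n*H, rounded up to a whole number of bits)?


Minimum bits >= n * H = 396 * 2.25 = 891.0, rounded up to a whole number of bits = 891

891 bits


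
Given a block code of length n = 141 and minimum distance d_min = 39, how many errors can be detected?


Detection capability = d_min - 1 = 39 - 1 = 38

38 errors


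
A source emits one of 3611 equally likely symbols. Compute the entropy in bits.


H = log2(n) = log2(3611) = 11.8182

11.8182 bits


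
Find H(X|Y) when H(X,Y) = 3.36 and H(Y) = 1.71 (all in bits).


H(X|Y) = H(X,Y) - H(Y) = 3.36 - 1.71 = 1.65

1.65 bits


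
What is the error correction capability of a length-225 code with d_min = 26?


Correction capability = floor((d-1)/2) = floor((26-1)/2) = 12

12 errors


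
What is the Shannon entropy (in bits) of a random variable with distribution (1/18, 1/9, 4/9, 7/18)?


H = -sum(p_i * log2(p_i)). Terms: -(1/18)*log2(1/18) = 0.231663; -(1/9)*log2(1/9) = 0.352214; -(4/9)*log2(4/9) = 0.519967; -(7/18)*log2(7/18) = 0.529888. H = 0.231663 + 0.352214 + 0.519967 + 0.529888 = 1.6337

1.6337 bits


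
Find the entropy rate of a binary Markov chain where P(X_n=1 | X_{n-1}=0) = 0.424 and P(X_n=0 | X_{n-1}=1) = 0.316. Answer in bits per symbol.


Stationary distribution: pi_0 = p10/(p01+p10) = 0.427, pi_1 = 0.573. Entropy rate H' = pi_0*H(p01) + pi_1*H(p10) = 0.427*0.9833 + 0.573*0.9 = 0.9355

0.9355 bits/symbol


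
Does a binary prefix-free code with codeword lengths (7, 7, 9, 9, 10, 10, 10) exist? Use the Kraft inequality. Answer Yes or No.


Kraft sum = sum(2^(-l_i)) = 0.0225, need <= 1. Result: satisfied (a binary prefix-free code with these lengths exists)

Yes


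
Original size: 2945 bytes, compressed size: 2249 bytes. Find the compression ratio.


Ratio = original / compressed = 2945 / 2249 = 1.3095

1.3095


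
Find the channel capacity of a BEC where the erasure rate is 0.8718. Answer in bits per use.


C = 1 - epsilon = 1 - 0.8718 = 0.1282

0.1282 bits


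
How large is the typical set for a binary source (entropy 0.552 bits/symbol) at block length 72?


log2|A_typical| = nH = 72 * 0.552 = 39.744, so |A_typical| ~ 2^39.744 = 9.207e+11

9.207e+11


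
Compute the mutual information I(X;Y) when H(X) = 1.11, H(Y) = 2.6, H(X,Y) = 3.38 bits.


I(X;Y) = H(X) + H(Y) - H(X,Y) = 1.11 + 2.6 - 3.38 = 0.33

0.33 bits


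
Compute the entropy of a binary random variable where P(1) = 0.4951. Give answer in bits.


H = -p*log2(p) - (1-p)*log2(1-p). -0.4951*log2(0.4951) = 0.502134; -0.5049*log2(0.5049) = 0.497796. H = 0.502134 + 0.497796 = 0.9999

0.9999 bits


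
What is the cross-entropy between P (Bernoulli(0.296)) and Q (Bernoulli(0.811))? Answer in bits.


H(P,Q) = -p*log2(q) - (1-p)*log2(1-q). -0.296*log2(0.811) = 0.089459; -0.704*log2(0.189) = 1.692093. H(P,Q) = 0.089459 + 1.692093 = 1.7816

1.7816 bits


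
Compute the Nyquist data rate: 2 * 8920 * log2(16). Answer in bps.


Rate = 2 * B * log2(M) = 2 * 8920 * 4.0 = 71360.0

71360.0 bps


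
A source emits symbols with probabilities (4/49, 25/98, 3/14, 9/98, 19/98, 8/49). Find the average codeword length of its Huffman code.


Huffman construction (repeatedly merge the two least-probable nodes; each merge adds 1 bit to every symbol beneath it): 4/49 + 9/98 = 17/98; 8/49 + 17/98 = 33/98; 19/98 + 3/14 = 20/49; 25/98 + 33/98 = 29/49; 20/49 + 29/49 = 1. Resulting codeword lengths (in the order the probabilities were given): (4, 2, 2, 4, 2, 3). L_avg = sum(p_i * l_i) = 4/49*4 + 25/98*2 + 3/14*2 + 9/98*4 + 19/98*2 + 8/49*3 = 123/49 = 2.5102

2.5102 bits


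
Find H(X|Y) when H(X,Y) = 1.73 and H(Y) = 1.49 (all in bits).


H(X|Y) = H(X,Y) - H(Y) = 1.73 - 1.49 = 0.24

0.24 bits


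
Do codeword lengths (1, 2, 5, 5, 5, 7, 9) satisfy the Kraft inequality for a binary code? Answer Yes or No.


Kraft sum = sum(2^(-l_i)) = 0.8535, need <= 1. Result: satisfied (a binary prefix-free code with these lengths exists)

Yes


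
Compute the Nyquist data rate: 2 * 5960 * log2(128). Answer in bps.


Rate = 2 * B * log2(M) = 2 * 5960 * 7.0 = 83440.0

83440.0 bps


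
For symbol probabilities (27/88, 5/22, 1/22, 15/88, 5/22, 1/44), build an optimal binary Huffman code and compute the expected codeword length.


Huffman construction (repeatedly merge the two least-probable nodes; each merge adds 1 bit to every symbol beneath it): 1/44 + 1/22 = 3/44; 3/44 + 15/88 = 21/88; 5/22 + 5/22 = 5/11; 21/88 + 27/88 = 6/11; 5/11 + 6/11 = 1. Resulting codeword lengths (in the order the probabilities were given): (2, 2, 4, 3, 2, 4). L_avg = sum(p_i * l_i) = 27/88*2 + 5/22*2 + 1/22*4 + 15/88*3 + 5/22*2 + 1/44*4 = 203/88 = 2.3068

2.3068 bits


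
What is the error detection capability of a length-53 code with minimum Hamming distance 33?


Detection capability = d_min - 1 = 33 - 1 = 32

32 errors


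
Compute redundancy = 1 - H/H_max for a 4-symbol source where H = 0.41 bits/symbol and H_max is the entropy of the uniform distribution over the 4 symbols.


H_max = log2(K) = log2(4) = 2.0 bits/symbol. Redundancy = 1 - H/H_max = 1 - 0.41/2.0 = 1 - 0.205 = 0.795

0.795


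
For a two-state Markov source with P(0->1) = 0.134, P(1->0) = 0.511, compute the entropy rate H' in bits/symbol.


Stationary distribution: pi_0 = p10/(p01+p10) = 0.7922, pi_1 = 0.2078. Entropy rate H' = pi_0*H(p01) + pi_1*H(p10) = 0.7922*0.5683 + 0.2078*0.9997 = 0.6579

0.6579 bits/symbol


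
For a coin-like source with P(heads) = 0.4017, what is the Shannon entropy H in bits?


H = -p*log2(p) - (1-p)*log2(1-p). -0.4017*log2(0.4017) = 0.528561; -0.5983*log2(0.5983) = 0.443376. H = 0.528561 + 0.443376 = 0.9719

0.9719 bits


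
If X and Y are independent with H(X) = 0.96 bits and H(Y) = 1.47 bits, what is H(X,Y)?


For independent variables, H(X,Y) = H(X) + H(Y) = 0.96 + 1.47 = 2.43

2.43 bits


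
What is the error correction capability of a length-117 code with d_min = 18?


Correction capability = floor((d-1)/2) = floor((18-1)/2) = 8

8 errors


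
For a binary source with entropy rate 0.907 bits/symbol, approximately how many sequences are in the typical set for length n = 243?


log2|A_typical| = nH = 243 * 0.907 = 220.401, so |A_typical| ~ 2^220.401 = 2.225e+66

2.225e+66
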